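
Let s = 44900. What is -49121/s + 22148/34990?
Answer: -72429859/157105100 ≈ -0.46103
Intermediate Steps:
-49121/s + 22148/34990 = -49121/44900 + 22148/34990 = -49121*1/44900 + 22148*(1/34990) = -49121/44900 + 11074/17495 = -72429859/157105100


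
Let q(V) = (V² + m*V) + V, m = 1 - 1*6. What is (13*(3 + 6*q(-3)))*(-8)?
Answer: -13416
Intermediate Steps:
m = -5 (m = 1 - 6 = -5)
q(V) = V² - 4*V (q(V) = (V² - 5*V) + V = V² - 4*V)
(13*(3 + 6*q(-3)))*(-8) = (13*(3 + 6*(-3*(-4 - 3))))*(-8) = (13*(3 + 6*(-3*(-7))))*(-8) = (13*(3 + 6*21))*(-8) = (13*(3 + 126))*(-8) = (13*129)*(-8) = 1677*(-8) = -13416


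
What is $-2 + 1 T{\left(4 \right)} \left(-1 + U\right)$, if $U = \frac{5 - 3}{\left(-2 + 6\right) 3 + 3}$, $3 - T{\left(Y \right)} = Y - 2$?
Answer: $- \frac{43}{15} \approx -2.8667$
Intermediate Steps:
$T{\left(Y \right)} = 5 - Y$ ($T{\left(Y \right)} = 3 - \left(Y - 2\right) = 3 - \left(-2 + Y\right) = 5 - Y$)
$U = \frac{2}{15}$ ($U = \frac{2}{4 \cdot 3 + 3} = \frac{2}{12 + 3} = \frac{2}{15} \approx 0.13333$)
$-2 + 1 T{\left(4 \right)} \left(-1 + U\right) = -2 + 1 \left(5 - 4\right) \left(-1 + \frac{2}{15}\right) = -2 + 1 \left(5 - 4\right) \left(- \frac{13}{15}\right) = -2 + 1 \cdot 1 \left(- \frac{13}{15}\right) = -2 + 1 \left(- \frac{13}{15}\right) = -2 - \frac{13}{15} = - \frac{43}{15}$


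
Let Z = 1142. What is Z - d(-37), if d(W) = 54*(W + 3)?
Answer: 2978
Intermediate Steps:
d(W) = 162 + 54*W (d(W) = 54*(3 + W) = 162 + 54*W)
Z - d(-37) = 1142 - (162 + 54*(-37)) = 1142 - (162 - 1998) = 1142 - 1*(-1836) = 1142 + 1836 = 2978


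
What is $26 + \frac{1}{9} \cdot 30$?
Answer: $\frac{88}{3} \approx 29.333$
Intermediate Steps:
$26 + \frac{1}{9} \cdot 30 = 26 + \frac{10}{3} = \frac{88}{3}$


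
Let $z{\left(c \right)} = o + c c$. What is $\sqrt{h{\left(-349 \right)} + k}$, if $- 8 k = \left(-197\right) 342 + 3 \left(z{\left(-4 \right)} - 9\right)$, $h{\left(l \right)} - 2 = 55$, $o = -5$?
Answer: $3 \sqrt{942} \approx 92.076$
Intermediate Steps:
$h{\left(l \right)} = 57$ ($h{\left(l \right)} = 2 + 55 = 57$)
$z{\left(c \right)} = -5 + c^{2}$ ($z{\left(c \right)} = -5 + c c = -5 + c^{2}$)
$k = 8421$ ($k = - \frac{\left(-197\right) 342 + 3 \left(\left(-5 + \left(-4\right)^{2}\right) - 9\right)}{8} = - \frac{-67374 + 3 \left(\left(-5 + 16\right) - 9\right)}{8} = - \frac{-67374 + 3 \left(11 - 9\right)}{8} = - \frac{-67374 + 3 \cdot 2}{8} = - \frac{-67374 + 6}{8} = \left(- \frac{1}{8}\right) \left(-67368\right) = 8421$)
$\sqrt{h{\left(-349 \right)} + k} = \sqrt{57 + 8421} = \sqrt{8478} = 3 \sqrt{942}$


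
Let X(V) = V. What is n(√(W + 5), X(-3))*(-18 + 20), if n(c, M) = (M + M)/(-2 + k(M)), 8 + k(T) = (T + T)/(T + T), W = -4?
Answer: 4/3 ≈ 1.3333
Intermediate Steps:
k(T) = -7 (k(T) = -8 + (T + T)/(T + T) = -8 + (2*T)/((2*T)) = -8 + (2*T)*(1/(2*T)) = -8 + 1 = -7)
n(c, M) = -2*M/9 (n(c, M) = (M + M)/(-2 - 7) = (2*M)/(-9) = (2*M)*(-⅑) = -2*M/9)
n(√(W + 5), X(-3))*(-18 + 20) = (-2/9*(-3))*(-18 + 20) = (⅔)*2 = 4/3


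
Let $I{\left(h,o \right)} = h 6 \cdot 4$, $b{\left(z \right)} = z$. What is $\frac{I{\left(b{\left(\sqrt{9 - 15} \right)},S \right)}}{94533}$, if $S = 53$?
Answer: $\frac{8 i \sqrt{6}}{31511} \approx 0.00062188 i$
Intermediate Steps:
$I{\left(h,o \right)} = 24 h$ ($I{\left(h,o \right)} = 6 h 4 = 24 h$)
$\frac{I{\left(b{\left(\sqrt{9 - 15} \right)},S \right)}}{94533} = \frac{24 \sqrt{9 - 15}}{94533} = 24 \sqrt{-6} \cdot \frac{1}{94533} = 24 i \sqrt{6} \cdot \frac{1}{94533} = \frac{8 i \sqrt{6}}{31511}$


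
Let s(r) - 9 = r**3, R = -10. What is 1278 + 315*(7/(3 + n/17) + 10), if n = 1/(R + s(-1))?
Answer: 522198/101 ≈ 5170.3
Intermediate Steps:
s(r) = 9 + r**3
n = -1/2 (n = 1/(-10 + (9 + (-1)**3)) = 1/(-10 + (9 - 1)) = 1/(-10 + 8) = 1/(-2) = -1/2 ≈ -0.50000)
1278 + 315*(7/(3 + n/17) + 10) = 1278 + 315*(7/(3 - 1/2/17) + 10) = 1278 + 315*(7/(3 - 1/2*1/17) + 10) = 1278 + 315*(7/(3 - 1/34) + 10) = 1278 + 315*(7/(101/34) + 10) = 1278 + 315*((34/101)*7 + 10) = 1278 + 315*(238/101 + 10) = 1278 + 315*(1248/101) = 1278 + 393120/101 = 522198/101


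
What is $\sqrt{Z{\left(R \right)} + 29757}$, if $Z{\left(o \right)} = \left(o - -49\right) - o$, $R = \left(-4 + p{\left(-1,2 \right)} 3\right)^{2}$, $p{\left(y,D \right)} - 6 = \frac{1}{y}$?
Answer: $\sqrt{29806} \approx 172.64$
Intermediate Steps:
$p{\left(y,D \right)} = 6 + \frac{1}{y}$
$R = 121$ ($R = \left(-4 + \left(6 + \frac{1}{-1}\right) 3\right)^{2} = \left(-4 + \left(6 - 1\right) 3\right)^{2} = \left(-4 + 5 \cdot 3\right)^{2} = \left(-4 + 15\right)^{2} = 11^{2} = 121$)
$Z{\left(o \right)} = 49$ ($Z{\left(o \right)} = \left(o + 49\right) - o = \left(49 + o\right) - o = 49$)
$\sqrt{Z{\left(R \right)} + 29757} = \sqrt{49 + 29757} = \sqrt{29806}$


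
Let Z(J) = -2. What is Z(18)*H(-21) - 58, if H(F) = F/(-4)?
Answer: -137/2 ≈ -68.500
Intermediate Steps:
H(F) = -F/4 (H(F) = F*(-¼) = -F/4)
Z(18)*H(-21) - 58 = -(-1)*(-21)/2 - 58 = -2*21/4 - 58 = -21/2 - 58 = -137/2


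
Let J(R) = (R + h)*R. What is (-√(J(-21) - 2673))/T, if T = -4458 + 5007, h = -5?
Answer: -I*√2127/549 ≈ -0.084006*I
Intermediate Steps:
J(R) = R*(-5 + R) (J(R) = (R - 5)*R = (-5 + R)*R = R*(-5 + R))
T = 549
(-√(J(-21) - 2673))/T = -√(-21*(-5 - 21) - 2673)/549 = -√(-21*(-26) - 2673)*(1/549) = -√(546 - 2673)*(1/549) = -√(-2127)*(1/549) = -I*√2127*(1/549) = -I*√2127/549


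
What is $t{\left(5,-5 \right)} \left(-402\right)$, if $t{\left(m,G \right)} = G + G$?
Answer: $4020$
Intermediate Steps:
$t{\left(m,G \right)} = 2 G$
$t{\left(5,-5 \right)} \left(-402\right) = 2 \left(-5\right) \left(-402\right) = \left(-10\right) \left(-402\right) = 4020$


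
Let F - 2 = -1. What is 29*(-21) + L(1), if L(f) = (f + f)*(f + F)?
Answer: -605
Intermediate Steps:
F = 1 (F = 2 - 1 = 1)
L(f) = 2*f*(1 + f) (L(f) = (f + f)*(f + 1) = (2*f)*(1 + f) = 2*f*(1 + f))
29*(-21) + L(1) = 29*(-21) + 2*1*(1 + 1) = -609 + 2*1*2 = -609 + 4 = -605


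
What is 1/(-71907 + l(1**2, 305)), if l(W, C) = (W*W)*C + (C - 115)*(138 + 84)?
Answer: -1/29422 ≈ -3.3988e-5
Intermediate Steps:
l(W, C) = -25530 + 222*C + C*W**2 (l(W, C) = W**2*C + (-115 + C)*222 = C*W**2 + (-25530 + 222*C) = -25530 + 222*C + C*W**2)
1/(-71907 + l(1**2, 305)) = 1/(-71907 + (-25530 + 222*305 + 305*(1**2)**2)) = 1/(-71907 + (-25530 + 67710 + 305*1**2)) = 1/(-71907 + (-25530 + 67710 + 305*1)) = 1/(-71907 + (-25530 + 67710 + 305)) = 1/(-71907 + 42485) = 1/(-29422) = -1/29422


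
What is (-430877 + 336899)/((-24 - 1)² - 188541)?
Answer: 46989/93958 ≈ 0.50011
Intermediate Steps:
(-430877 + 336899)/((-24 - 1)² - 188541) = -93978/((-25)² - 188541) = -93978/(625 - 188541) = -93978/(-187916) = -93978*(-1/187916) = 46989/93958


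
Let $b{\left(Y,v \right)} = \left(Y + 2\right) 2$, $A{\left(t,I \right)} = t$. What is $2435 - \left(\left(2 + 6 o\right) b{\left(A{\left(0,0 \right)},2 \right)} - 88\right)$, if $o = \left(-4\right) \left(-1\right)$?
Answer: $2419$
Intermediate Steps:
$o = 4$
$b{\left(Y,v \right)} = 4 + 2 Y$ ($b{\left(Y,v \right)} = \left(2 + Y\right) 2 = 4 + 2 Y$)
$2435 - \left(\left(2 + 6 o\right) b{\left(A{\left(0,0 \right)},2 \right)} - 88\right) = 2435 - \left(\left(2 + 6 \cdot 4\right) \left(4 + 2 \cdot 0\right) - 88\right) = 2435 - \left(\left(2 + 24\right) \left(4 + 0\right) - 88\right) = 2435 - \left(26 \cdot 4 - 88\right) = 2435 - \left(104 - 88\right) = 2435 - 16 = 2419$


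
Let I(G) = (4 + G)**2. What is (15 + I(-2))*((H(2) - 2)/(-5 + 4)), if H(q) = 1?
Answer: 19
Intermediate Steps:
(15 + I(-2))*((H(2) - 2)/(-5 + 4)) = (15 + (4 - 2)**2)*((1 - 2)/(-5 + 4)) = (15 + 2**2)*(-1/(-1)) = (15 + 4)*(-1*(-1)) = 19*1 = 19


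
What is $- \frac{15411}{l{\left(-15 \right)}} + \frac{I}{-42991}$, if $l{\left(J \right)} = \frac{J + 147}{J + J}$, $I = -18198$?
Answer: $\frac{301188351}{85982} \approx 3502.9$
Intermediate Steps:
$l{\left(J \right)} = \frac{147 + J}{2 J}$
$- \frac{15411}{l{\left(-15 \right)}} + \frac{I}{-42991} = - \frac{15411}{\frac{1}{2} \frac{1}{-15} \left(147 - 15\right)} - \frac{18198}{-42991} = - \frac{15411}{\frac{1}{2} \left(- \frac{1}{15}\right) 132} - - \frac{18198}{42991} = - \frac{15411}{- \frac{22}{5}} + \frac{18198}{42991} = \left(-15411\right) \left(- \frac{5}{22}\right) + \frac{18198}{42991} = \frac{7005}{2} + \frac{18198}{42991} = \frac{301188351}{85982}$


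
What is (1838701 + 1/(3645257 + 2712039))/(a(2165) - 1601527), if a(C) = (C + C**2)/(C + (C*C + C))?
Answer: -2302765802961909/2005730842816048 ≈ -1.1481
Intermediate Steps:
a(C) = (C + C**2)/(C**2 + 2*C) (a(C) = (C + C**2)/(C + (C**2 + C)) = (C + C**2)/(C + (C + C**2)) = (C + C**2)/(C**2 + 2*C))
(1838701 + 1/(3645257 + 2712039))/(a(2165) - 1601527) = (1838701 + 1/(3645257 + 2712039))/((1 + 2165)/(2 + 2165) - 1601527) = (1838701 + 1/6357296)/(2166/2167 - 1601527) = (1838701 + 1/6357296)/((1/2167)*2166 - 1601527) = 11689166512497/(6357296*(2166/2167 - 1601527)) = 11689166512497/(6357296*(-3470506843/2167)) = (11689166512497/6357296)*(-2167/3470506843) = -2302765802961909/2005730842816048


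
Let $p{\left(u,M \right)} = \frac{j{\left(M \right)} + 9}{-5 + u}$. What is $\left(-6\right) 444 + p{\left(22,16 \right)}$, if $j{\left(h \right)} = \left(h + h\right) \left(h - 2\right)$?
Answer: $- \frac{44831}{17} \approx -2637.1$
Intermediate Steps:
$j{\left(h \right)} = 2 h \left(-2 + h\right)$
$p{\left(u,M \right)} = \frac{9 + 2 M \left(-2 + M\right)}{-5 + u}$ ($p{\left(u,M \right)} = \frac{2 M \left(-2 + M\right) + 9}{-5 + u} = \frac{9 + 2 M \left(-2 + M\right)}{-5 + u}$)
$\left(-6\right) 444 + p{\left(22,16 \right)} = \left(-6\right) 444 + \frac{9 + 2 \cdot 16 \left(-2 + 16\right)}{-5 + 22} = -2664 + \frac{9 + 2 \cdot 16 \cdot 14}{17} = -2664 + \frac{9 + 448}{17} = -2664 + \frac{1}{17} \cdot 457 = -2664 + \frac{457}{17} = - \frac{44831}{17}$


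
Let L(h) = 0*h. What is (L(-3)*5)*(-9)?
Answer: 0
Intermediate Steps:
L(h) = 0
(L(-3)*5)*(-9) = (0*5)*(-9) = 0*(-9) = 0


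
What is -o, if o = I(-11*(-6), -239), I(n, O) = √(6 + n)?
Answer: -6*√2 ≈ -8.4853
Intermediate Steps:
o = 6*√2 (o = √(6 - 11*(-6)) = √(6 + 66) = √72 = 6*√2 ≈ 8.4853)
-o = -6*√2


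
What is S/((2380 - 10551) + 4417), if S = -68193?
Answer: 68193/3754 ≈ 18.165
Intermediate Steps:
S/((2380 - 10551) + 4417) = -68193/((2380 - 10551) + 4417) = -68193/(-8171 + 4417) = -68193/(-3754) = -68193*(-1/3754) = 68193/3754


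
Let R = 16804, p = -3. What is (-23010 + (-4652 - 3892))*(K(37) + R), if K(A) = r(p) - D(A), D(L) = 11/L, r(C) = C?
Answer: -19614786804/37 ≈ -5.3013e+8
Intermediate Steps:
K(A) = -3 - 11/A
(-23010 + (-4652 - 3892))*(K(37) + R) = (-23010 + (-4652 - 3892))*((-3 - 11/37) + 16804) = (-23010 - 8544)*((-3 - 11*1/37) + 16804) = -31554*((-3 - 11/37) + 16804) = -31554*(-122/37 + 16804) = -31554*621626/37 = -19614786804/37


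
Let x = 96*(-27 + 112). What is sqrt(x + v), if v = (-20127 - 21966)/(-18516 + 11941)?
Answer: sqrt(14121546459)/1315 ≈ 90.368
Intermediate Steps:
x = 8160 (x = 96*85 = 8160)
v = 42093/6575 (v = -42093/(-6575) = -42093*(-1/6575) = 42093/6575 ≈ 6.4020)
sqrt(x + v) = sqrt(8160 + 42093/6575) = sqrt(53694093/6575) = sqrt(14121546459)/1315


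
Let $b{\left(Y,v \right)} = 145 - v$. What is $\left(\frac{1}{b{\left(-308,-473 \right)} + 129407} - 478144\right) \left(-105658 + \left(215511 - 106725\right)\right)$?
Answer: $- \frac{194469867017672}{130025} \approx -1.4956 \cdot 10^{9}$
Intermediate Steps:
$\left(\frac{1}{b{\left(-308,-473 \right)} + 129407} - 478144\right) \left(-105658 + \left(215511 - 106725\right)\right) = \left(\frac{1}{\left(145 - -473\right) + 129407} - 478144\right) \left(-105658 + \left(215511 - 106725\right)\right) = \left(\frac{1}{\left(145 + 473\right) + 129407} - 478144\right) \left(-105658 + 108786\right) = \left(\frac{1}{618 + 129407} - 478144\right) 3128 = \left(\frac{1}{130025} - 478144\right) 3128 = \left(- \frac{62170673599}{130025}\right) 3128 = - \frac{194469867017672}{130025}$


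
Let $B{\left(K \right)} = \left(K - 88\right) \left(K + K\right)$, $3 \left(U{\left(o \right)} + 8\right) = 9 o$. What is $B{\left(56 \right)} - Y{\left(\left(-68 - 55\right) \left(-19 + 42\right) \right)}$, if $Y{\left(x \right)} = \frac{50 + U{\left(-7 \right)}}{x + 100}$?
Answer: $- \frac{9780715}{2729} \approx -3584.0$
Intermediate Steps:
$U{\left(o \right)} = -8 + 3 o$ ($U{\left(o \right)} = -8 + \frac{9 o}{3} = -8 + 3 o$)
$B{\left(K \right)} = 2 K \left(-88 + K\right)$ ($B{\left(K \right)} = \left(-88 + K\right) 2 K = 2 K \left(-88 + K\right)$)
$Y{\left(x \right)} = \frac{21}{100 + x}$ ($Y{\left(x \right)} = \frac{50 + \left(-8 + 3 \left(-7\right)\right)}{x + 100} = \frac{50 - 29}{100 + x} = \frac{21}{100 + x}$)
$B{\left(56 \right)} - Y{\left(\left(-68 - 55\right) \left(-19 + 42\right) \right)} = 2 \cdot 56 \left(-88 + 56\right) - \frac{21}{100 + \left(-68 - 55\right) \left(-19 + 42\right)} = 2 \cdot 56 \left(-32\right) - \frac{21}{100 - 2829} = -3584 - \frac{21}{100 - 2829} = -3584 - \frac{21}{-2729} = -3584 - 21 \left(- \frac{1}{2729}\right) = -3584 - - \frac{21}{2729} = -3584 + \frac{21}{2729} = - \frac{9780715}{2729}$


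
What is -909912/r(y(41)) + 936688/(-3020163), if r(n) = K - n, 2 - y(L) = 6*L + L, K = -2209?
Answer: 686570091986/1452698403 ≈ 472.62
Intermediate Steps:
y(L) = 2 - 7*L (y(L) = 2 - (6*L + L) = 2 - 7*L)
r(n) = -2209 - n
-909912/r(y(41)) + 936688/(-3020163) = -909912/(-2209 - (2 - 7*41)) + 936688/(-3020163) = -909912/(-2209 - (2 - 287)) + 936688*(-1/3020163) = -909912/(-2209 - 1*(-285)) - 936688/3020163 = -909912/(-2209 + 285) - 936688/3020163 = -909912/(-1924) - 936688/3020163 = -909912*(-1/1924) - 936688/3020163 = 227478/481 - 936688/3020163 = 686570091986/1452698403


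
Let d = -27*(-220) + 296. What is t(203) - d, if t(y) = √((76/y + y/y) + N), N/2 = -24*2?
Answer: -6236 + I*√3899427/203 ≈ -6236.0 + 9.7276*I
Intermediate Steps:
N = -96 (N = 2*(-24*2) = 2*(-48) = -96)
d = 6236 (d = 5940 + 296 = 6236)
t(y) = √(-95 + 76/y) (t(y) = √((76/y + y/y) - 96) = √((76/y + 1) - 96) = √((1 + 76/y) - 96) = √(-95 + 76/y))
t(203) - d = √(-95 + 76/203) - 1*6236 = √(-95 + 76*(1/203)) - 6236 = √(-95 + 76/203) - 6236 = √(-19209/203) - 6236 = I*√3899427/203 - 6236 = -6236 + I*√3899427/203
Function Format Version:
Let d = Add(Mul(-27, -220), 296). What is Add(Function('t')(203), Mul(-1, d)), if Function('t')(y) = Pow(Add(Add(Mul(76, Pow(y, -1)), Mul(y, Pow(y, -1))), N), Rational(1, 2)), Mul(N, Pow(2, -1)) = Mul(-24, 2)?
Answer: Add(-6236, Mul(Rational(1, 203), I, Pow(3899427, Rational(1, 2)))) ≈ Add(-6236.0, Mul(9.7276, I))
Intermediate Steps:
N = -96 (N = Mul(2, Mul(-24, 2)) = Mul(2, -48) = -96)
d = 6236 (d = Add(5940, 296) = 6236)
Function('t')(y) = Pow(Add(-95, Mul(76, Pow(y, -1))), Rational(1, 2)) (Function('t')(y) = Pow(Add(Add(Mul(76, Pow(y, -1)), Mul(y, Pow(y, -1))), -96), Rational(1, 2)) = Pow(Add(Add(Mul(76, Pow(y, -1)), 1), -96), Rational(1, 2)) = Pow(Add(Add(1, Mul(76, Pow(y, -1))), -96), Rational(1, 2)) = Pow(Add(-95, Mul(76, Pow(y, -1))), Rational(1, 2)))
Add(Function('t')(203), Mul(-1, d)) = Add(Pow(Add(-95, Mul(76, Pow(203, -1))), Rational(1, 2)), Mul(-1, 6236)) = Add(Pow(Add(-95, Mul(76, Rational(1, 203))), Rational(1, 2)), -6236) = Add(Pow(Add(-95, Rational(76, 203)), Rational(1, 2)), -6236) = Add(Pow(Rational(-19209, 203), Rational(1, 2)), -6236) = Add(Mul(Rational(1, 203), I, Pow(3899427, Rational(1, 2))), -6236) = Add(-6236, Mul(Rational(1, 203), I, Pow(3899427, Rational(1, 2))))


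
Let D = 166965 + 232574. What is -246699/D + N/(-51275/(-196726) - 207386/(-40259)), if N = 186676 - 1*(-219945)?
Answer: 1286678837635062640207/17125239772609479 ≈ 75134.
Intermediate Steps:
D = 399539
N = 406621 (N = 186676 + 219945 = 406621)
-246699/D + N/(-51275/(-196726) - 207386/(-40259)) = -246699/399539 + 406621/(-51275/(-196726) - 207386/(-40259)) = -246699*1/399539 + 406621/(-51275*(-1/196726) - 207386*(-1/40259)) = -246699/399539 + 406621/(51275/196726 + 207386/40259) = -246699/399539 + 406621/(42862498461/7919992034) = -246699/399539 + 406621*(7919992034/42862498461) = -246699/399539 + 3220435080857114/42862498461 = 1286678837635062640207/17125239772609479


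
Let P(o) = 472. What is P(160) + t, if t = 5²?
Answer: 497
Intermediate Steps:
t = 25
P(160) + t = 472 + 25 = 497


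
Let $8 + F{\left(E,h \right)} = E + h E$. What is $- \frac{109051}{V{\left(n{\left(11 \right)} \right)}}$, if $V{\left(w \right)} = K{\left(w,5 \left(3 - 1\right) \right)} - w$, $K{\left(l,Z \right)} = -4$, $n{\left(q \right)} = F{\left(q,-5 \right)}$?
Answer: $- \frac{109051}{48} \approx -2271.9$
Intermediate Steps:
$F{\left(E,h \right)} = -8 + E + E h$ ($F{\left(E,h \right)} = -8 + \left(E + h E\right) = -8 + \left(E + E h\right) = -8 + E + E h$)
$n{\left(q \right)} = -8 - 4 q$ ($n{\left(q \right)} = -8 + q + q \left(-5\right) = -8 + q - 5 q = -8 - 4 q$)
$V{\left(w \right)} = -4 - w$
$- \frac{109051}{V{\left(n{\left(11 \right)} \right)}} = - \frac{109051}{-4 - \left(-8 - 44\right)} = - \frac{109051}{-4 - -52} = - \frac{109051}{-4 + 52} = - \frac{109051}{48}$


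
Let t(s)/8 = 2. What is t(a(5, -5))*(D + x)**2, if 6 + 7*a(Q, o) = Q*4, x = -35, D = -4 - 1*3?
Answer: 28224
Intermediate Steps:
D = -7 (D = -4 - 3 = -7)
a(Q, o) = -6/7 + 4*Q/7 (a(Q, o) = -6/7 + (Q*4)/7 = -6/7 + (4*Q)/7 = -6/7 + 4*Q/7)
t(s) = 16 (t(s) = 8*2 = 16)
t(a(5, -5))*(D + x)**2 = 16*(-7 - 35)**2 = 16*(-42)**2 = 16*1764 = 28224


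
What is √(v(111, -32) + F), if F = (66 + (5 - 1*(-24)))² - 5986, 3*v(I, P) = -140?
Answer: √26931/3 ≈ 54.702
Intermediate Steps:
v(I, P) = -140/3 (v(I, P) = (⅓)*(-140) = -140/3)
F = 3039 (F = (66 + (5 + 24))² - 5986 = (66 + 29)² - 5986 = 95² - 5986 = 9025 - 5986 = 3039)
√(v(111, -32) + F) = √(-140/3 + 3039) = √(8977/3) = √26931/3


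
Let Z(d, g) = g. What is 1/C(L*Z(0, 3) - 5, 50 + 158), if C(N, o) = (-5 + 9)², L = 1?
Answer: 1/16 ≈ 0.062500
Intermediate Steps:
C(N, o) = 16 (C(N, o) = 4² = 16)
1/C(L*Z(0, 3) - 5, 50 + 158) = 1/16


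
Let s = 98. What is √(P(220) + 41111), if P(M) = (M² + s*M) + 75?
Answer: √111146 ≈ 333.39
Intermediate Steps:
P(M) = 75 + M² + 98*M (P(M) = (M² + 98*M) + 75 = 75 + M² + 98*M)
√(P(220) + 41111) = √((75 + 220² + 98*220) + 41111) = √((75 + 48400 + 21560) + 41111) = √(70035 + 41111) = √111146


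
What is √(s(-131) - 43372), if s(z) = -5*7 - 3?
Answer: I*√43410 ≈ 208.35*I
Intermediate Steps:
s(z) = -38 (s(z) = -35 - 3 = -38)
√(s(-131) - 43372) = √(-38 - 43372) = √(-43410) = I*√43410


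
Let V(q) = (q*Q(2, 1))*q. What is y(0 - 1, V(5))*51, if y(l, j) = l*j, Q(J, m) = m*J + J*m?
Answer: -5100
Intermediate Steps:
Q(J, m) = 2*J*m (Q(J, m) = J*m + J*m = 2*J*m)
V(q) = 4*q² (V(q) = (q*(2*2*1))*q = (q*4)*q = (4*q)*q = 4*q²)
y(l, j) = j*l
y(0 - 1, V(5))*51 = ((4*5²)*(0 - 1))*51 = ((4*25)*(-1))*51 = (100*(-1))*51 = -100*51 = -5100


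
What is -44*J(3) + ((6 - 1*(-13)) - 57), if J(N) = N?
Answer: -170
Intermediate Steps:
-44*J(3) + ((6 - 1*(-13)) - 57) = -44*3 + ((6 - 1*(-13)) - 57) = -132 + ((6 + 13) - 57) = -132 + (19 - 57) = -132 - 38 = -170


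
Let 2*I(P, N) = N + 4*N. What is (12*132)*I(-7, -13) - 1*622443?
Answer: -673923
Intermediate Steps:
I(P, N) = 5*N/2 (I(P, N) = (N + 4*N)/2 = (5*N)/2 = 5*N/2)
(12*132)*I(-7, -13) - 1*622443 = (12*132)*((5/2)*(-13)) - 1*622443 = 1584*(-65/2) - 622443 = -51480 - 622443 = -673923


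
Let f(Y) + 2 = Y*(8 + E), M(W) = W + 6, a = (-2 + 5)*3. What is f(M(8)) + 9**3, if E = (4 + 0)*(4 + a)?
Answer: 1567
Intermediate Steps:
a = 9 (a = 3*3 = 9)
M(W) = 6 + W
E = 52 (E = (4 + 0)*(4 + 9) = 4*13 = 52)
f(Y) = -2 + 60*Y (f(Y) = -2 + Y*(8 + 52) = -2 + Y*60 = -2 + 60*Y)
f(M(8)) + 9**3 = (-2 + 60*(6 + 8)) + 9**3 = (-2 + 60*14) + 729 = (-2 + 840) + 729 = 838 + 729 = 1567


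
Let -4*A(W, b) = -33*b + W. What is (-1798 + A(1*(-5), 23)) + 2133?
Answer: 526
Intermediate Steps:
A(W, b) = -W/4 + 33*b/4 (A(W, b) = -(-33*b + W)/4 = -(W - 33*b)/4 = -W/4 + 33*b/4)
(-1798 + A(1*(-5), 23)) + 2133 = (-1798 + (-(-5)/4 + (33/4)*23)) + 2133 = (-1798 + (-1/4*(-5) + 759/4)) + 2133 = (-1798 + (5/4 + 759/4)) + 2133 = (-1798 + 191) + 2133 = -1607 + 2133 = 526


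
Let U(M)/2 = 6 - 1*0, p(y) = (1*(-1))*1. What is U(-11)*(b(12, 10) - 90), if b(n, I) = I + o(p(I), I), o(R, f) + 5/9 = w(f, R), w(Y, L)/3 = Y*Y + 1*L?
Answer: 7792/3 ≈ 2597.3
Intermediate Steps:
p(y) = -1 (p(y) = -1*1 = -1)
U(M) = 12 (U(M) = 2*(6 - 1*0) = 2*(6 + 0) = 2*6 = 12)
w(Y, L) = 3*L + 3*Y² (w(Y, L) = 3*(Y*Y + 1*L) = 3*(Y² + L) = 3*(L + Y²) = 3*L + 3*Y²)
o(R, f) = -5/9 + 3*R + 3*f² (o(R, f) = -5/9 + (3*R + 3*f²) = -5/9 + 3*R + 3*f²)
b(n, I) = -32/9 + I + 3*I² (b(n, I) = I + (-5/9 + 3*(-1) + 3*I²) = I + (-5/9 - 3 + 3*I²) = I + (-32/9 + 3*I²) = -32/9 + I + 3*I²)
U(-11)*(b(12, 10) - 90) = 12*((-32/9 + 10 + 3*10²) - 90) = 12*((-32/9 + 10 + 3*100) - 90) = 12*((-32/9 + 10 + 300) - 90) = 12*(2758/9 - 90) = 12*(1948/9) = 7792/3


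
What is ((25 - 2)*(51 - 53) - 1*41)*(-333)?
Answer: 28971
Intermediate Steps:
((25 - 2)*(51 - 53) - 1*41)*(-333) = (23*(-2) - 41)*(-333) = (-46 - 41)*(-333) = -87*(-333) = 28971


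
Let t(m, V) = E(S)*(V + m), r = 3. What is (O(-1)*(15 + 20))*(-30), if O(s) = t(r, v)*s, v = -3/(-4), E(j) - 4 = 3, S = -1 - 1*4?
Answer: 55125/2 ≈ 27563.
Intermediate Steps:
S = -5 (S = -1 - 4 = -5)
E(j) = 7 (E(j) = 4 + 3 = 7)
v = 3/4 (v = -3*(-1/4) = 3/4 ≈ 0.75000)
t(m, V) = 7*V + 7*m (t(m, V) = 7*(V + m) = 7*V + 7*m)
O(s) = 105*s/4 (O(s) = (7*(3/4) + 7*3)*s = (21/4 + 21)*s = 105*s/4)
(O(-1)*(15 + 20))*(-30) = (((105/4)*(-1))*(15 + 20))*(-30) = -105/4*35*(-30) = -3675/4*(-30) = 55125/2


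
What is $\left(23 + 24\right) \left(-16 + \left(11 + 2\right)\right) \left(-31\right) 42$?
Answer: $183582$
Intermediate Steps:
$\left(23 + 24\right) \left(-16 + \left(11 + 2\right)\right) \left(-31\right) 42 = 47 \left(-16 + 13\right) \left(-31\right) 42 = 47 \left(-3\right) \left(-31\right) 42 = \left(-141\right) \left(-31\right) 42 = 4371 \cdot 42 = 183582$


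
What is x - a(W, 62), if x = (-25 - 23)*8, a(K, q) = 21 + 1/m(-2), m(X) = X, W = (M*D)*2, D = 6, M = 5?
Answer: -809/2 ≈ -404.50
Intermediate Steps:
W = 60 (W = (5*6)*2 = 30*2 = 60)
a(K, q) = 41/2 (a(K, q) = 21 + 1/(-2) = 21 - ½ = 41/2)
x = -384 (x = -48*8 = -384)
x - a(W, 62) = -384 - 1*41/2 = -384 - 41/2 = -809/2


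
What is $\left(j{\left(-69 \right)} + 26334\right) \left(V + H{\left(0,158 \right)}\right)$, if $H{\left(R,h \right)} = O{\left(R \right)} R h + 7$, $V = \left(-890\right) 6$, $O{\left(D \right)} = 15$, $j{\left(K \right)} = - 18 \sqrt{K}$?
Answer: $-140439222 + 95994 i \sqrt{69} \approx -1.4044 \cdot 10^{8} + 7.9739 \cdot 10^{5} i$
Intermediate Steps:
$V = -5340$
$H{\left(R,h \right)} = 7 + 15 R h$ ($H{\left(R,h \right)} = 15 R h + 7 = 7 + 15 R h$)
$\left(j{\left(-69 \right)} + 26334\right) \left(V + H{\left(0,158 \right)}\right) = \left(- 18 \sqrt{-69} + 26334\right) \left(-5340 + \left(7 + 15 \cdot 0 \cdot 158\right)\right) = \left(- 18 i \sqrt{69} + 26334\right) \left(-5340 + \left(7 + 0\right)\right) = \left(- 18 i \sqrt{69} + 26334\right) \left(-5340 + 7\right) = \left(26334 - 18 i \sqrt{69}\right) \left(-5333\right) = -140439222 + 95994 i \sqrt{69}$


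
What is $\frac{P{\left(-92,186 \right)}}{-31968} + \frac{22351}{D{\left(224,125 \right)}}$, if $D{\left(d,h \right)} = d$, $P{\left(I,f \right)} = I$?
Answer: $\frac{3189899}{31968} \approx 99.784$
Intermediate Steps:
$\frac{P{\left(-92,186 \right)}}{-31968} + \frac{22351}{D{\left(224,125 \right)}} = - \frac{92}{-31968} + \frac{22351}{224} = \left(-92\right) \left(- \frac{1}{31968}\right) + 22351 \cdot \frac{1}{224} = \frac{23}{7992} + \frac{3193}{32} = \frac{3189899}{31968}$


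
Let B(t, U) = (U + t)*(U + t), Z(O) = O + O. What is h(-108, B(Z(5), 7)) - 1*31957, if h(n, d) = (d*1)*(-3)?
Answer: -32824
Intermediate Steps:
Z(O) = 2*O
B(t, U) = (U + t)²
h(n, d) = -3*d (h(n, d) = d*(-3) = -3*d)
h(-108, B(Z(5), 7)) - 1*31957 = -3*(7 + 2*5)² - 1*31957 = -3*(7 + 10)² - 31957 = -3*17² - 31957 = -3*289 - 31957 = -867 - 31957 = -32824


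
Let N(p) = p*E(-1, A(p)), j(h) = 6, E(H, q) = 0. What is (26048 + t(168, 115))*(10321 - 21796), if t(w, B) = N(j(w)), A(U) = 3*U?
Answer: -298900800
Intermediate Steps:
N(p) = 0 (N(p) = p*0 = 0)
t(w, B) = 0
(26048 + t(168, 115))*(10321 - 21796) = (26048 + 0)*(10321 - 21796) = 26048*(-11475) = -298900800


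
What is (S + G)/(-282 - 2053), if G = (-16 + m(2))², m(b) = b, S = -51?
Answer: -29/467 ≈ -0.062099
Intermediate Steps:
G = 196 (G = (-16 + 2)² = (-14)² = 196)
(S + G)/(-282 - 2053) = (-51 + 196)/(-282 - 2053) = 145/(-2335) = 145*(-1/2335) = -29/467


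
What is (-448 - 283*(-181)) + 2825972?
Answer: 2876747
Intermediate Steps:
(-448 - 283*(-181)) + 2825972 = (-448 + 51223) + 2825972 = 50775 + 2825972 = 2876747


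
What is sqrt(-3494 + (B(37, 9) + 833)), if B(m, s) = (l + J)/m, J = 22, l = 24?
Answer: I*sqrt(3641207)/37 ≈ 51.573*I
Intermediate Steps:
B(m, s) = 46/m (B(m, s) = (24 + 22)/m = 46/m)
sqrt(-3494 + (B(37, 9) + 833)) = sqrt(-3494 + (46/37 + 833)) = sqrt(-3494 + 30867/37) = sqrt(-98411/37) = I*sqrt(3641207)/37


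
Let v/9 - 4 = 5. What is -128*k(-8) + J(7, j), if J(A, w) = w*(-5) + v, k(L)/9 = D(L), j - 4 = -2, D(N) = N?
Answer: 9287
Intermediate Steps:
v = 81 (v = 36 + 9*5 = 36 + 45 = 81)
j = 2 (j = 4 - 2 = 2)
k(L) = 9*L
J(A, w) = 81 - 5*w (J(A, w) = w*(-5) + 81 = -5*w + 81 = 81 - 5*w)
-128*k(-8) + J(7, j) = -1152*(-8) + (81 - 5*2) = -128*(-72) + (81 - 10) = 9216 + 71 = 9287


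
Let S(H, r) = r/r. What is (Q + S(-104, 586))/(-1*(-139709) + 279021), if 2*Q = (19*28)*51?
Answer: 13567/418730 ≈ 0.032400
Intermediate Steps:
S(H, r) = 1
Q = 13566 (Q = ((19*28)*51)/2 = (532*51)/2 = (1/2)*27132 = 13566)
(Q + S(-104, 586))/(-1*(-139709) + 279021) = (13566 + 1)/(-1*(-139709) + 279021) = 13567/(139709 + 279021) = 13567/418730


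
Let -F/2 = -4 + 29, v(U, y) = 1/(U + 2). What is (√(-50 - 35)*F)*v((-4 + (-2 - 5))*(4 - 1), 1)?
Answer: 50*I*√85/31 ≈ 14.87*I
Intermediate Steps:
v(U, y) = 1/(2 + U)
F = -50 (F = -2*(-4 + 29) = -2*25 = -50)
(√(-50 - 35)*F)*v((-4 + (-2 - 5))*(4 - 1), 1) = (√(-50 - 35)*(-50))/(2 + (-4 + (-2 - 5))*(4 - 1)) = (√(-85)*(-50))/(2 + (-4 - 7)*3) = ((I*√85)*(-50))/(2 - 11*3) = (-50*I*√85)/(2 - 33) = -50*I*√85/(-31) = -50*I*√85*(-1/31) = 50*I*√85/31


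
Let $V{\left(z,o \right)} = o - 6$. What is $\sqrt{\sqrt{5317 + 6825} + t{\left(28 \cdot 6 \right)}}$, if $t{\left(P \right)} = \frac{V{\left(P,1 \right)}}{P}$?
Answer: $\frac{\sqrt{-210 + 7056 \sqrt{12142}}}{84} \approx 10.496$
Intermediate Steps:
$V{\left(z,o \right)} = -6 + o$ ($V{\left(z,o \right)} = o - 6 = -6 + o$)
$t{\left(P \right)} = - \frac{5}{P}$ ($t{\left(P \right)} = \frac{-6 + 1}{P} = - \frac{5}{P}$)
$\sqrt{\sqrt{5317 + 6825} + t{\left(28 \cdot 6 \right)}} = \sqrt{\sqrt{5317 + 6825} - \frac{5}{28 \cdot 6}} = \sqrt{\sqrt{12142} - \frac{5}{168}} = \sqrt{- \frac{5}{168} + \sqrt{12142}}$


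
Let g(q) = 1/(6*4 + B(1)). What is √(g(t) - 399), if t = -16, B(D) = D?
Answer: I*√9974/5 ≈ 19.974*I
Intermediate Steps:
g(q) = 1/25 (g(q) = 1/(6*4 + 1) = 1/(24 + 1) = 1/25)
√(g(t) - 399) = √(1/25 - 399) = √(-9974/25) = I*√9974/5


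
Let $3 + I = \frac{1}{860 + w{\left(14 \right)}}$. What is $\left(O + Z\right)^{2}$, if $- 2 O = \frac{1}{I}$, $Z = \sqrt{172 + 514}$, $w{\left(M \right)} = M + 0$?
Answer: $\frac{4712764695}{6869641} + \frac{6118 \sqrt{14}}{2621} \approx 694.76$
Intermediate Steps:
$w{\left(M \right)} = M$
$I = - \frac{2621}{874}$ ($I = -3 + \frac{1}{860 + 14} = -3 + \frac{1}{874} = - \frac{2621}{874} \approx -2.9989$)
$Z = 7 \sqrt{14}$ ($Z = \sqrt{686} = 7 \sqrt{14} \approx 26.192$)
$O = \frac{437}{2621}$ ($O = - \frac{1}{2 \left(- \frac{2621}{874}\right)} = \left(- \frac{1}{2}\right) \left(- \frac{874}{2621}\right) = \frac{437}{2621} \approx 0.16673$)
$\left(O + Z\right)^{2} = \left(\frac{437}{2621} + 7 \sqrt{14}\right)^{2}$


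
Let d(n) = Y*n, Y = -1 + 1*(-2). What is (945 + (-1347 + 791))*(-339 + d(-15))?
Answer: -114366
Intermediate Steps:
Y = -3 (Y = -1 - 2 = -3)
d(n) = -3*n
(945 + (-1347 + 791))*(-339 + d(-15)) = (945 + (-1347 + 791))*(-339 - 3*(-15)) = (945 - 556)*(-339 + 45) = 389*(-294) = -114366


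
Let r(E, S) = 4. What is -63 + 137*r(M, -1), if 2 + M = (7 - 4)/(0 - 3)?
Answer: 485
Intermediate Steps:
M = -3 (M = -2 + (7 - 4)/(0 - 3) = -2 + 3/(-3) = -2 + 3*(-⅓) = -2 - 1 = -3)
-63 + 137*r(M, -1) = -63 + 137*4 = -63 + 548 = 485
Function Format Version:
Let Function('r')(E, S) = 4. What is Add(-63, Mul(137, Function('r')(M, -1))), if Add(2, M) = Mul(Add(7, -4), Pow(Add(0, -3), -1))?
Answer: 485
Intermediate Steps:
M = -3 (M = Add(-2, Mul(Add(7, -4), Pow(Add(0, -3), -1))) = Add(-2, Mul(3, Pow(-3, -1))) = Add(-2, Mul(3, Rational(-1, 3))) = Add(-2, -1) = -3)
Add(-63, Mul(137, Function('r')(M, -1))) = Add(-63, Mul(137, 4)) = Add(-63, 548) = 485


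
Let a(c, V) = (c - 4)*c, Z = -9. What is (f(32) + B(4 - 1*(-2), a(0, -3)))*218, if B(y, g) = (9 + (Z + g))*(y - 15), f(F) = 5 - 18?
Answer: -2834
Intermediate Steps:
a(c, V) = c*(-4 + c) (a(c, V) = (-4 + c)*c = c*(-4 + c))
f(F) = -13
B(y, g) = g*(-15 + y) (B(y, g) = (9 + (-9 + g))*(y - 15) = g*(-15 + y))
(f(32) + B(4 - 1*(-2), a(0, -3)))*218 = (-13 + (0*(-4 + 0))*(-15 + (4 - 1*(-2))))*218 = (-13 + (0*(-4))*(-15 + (4 + 2)))*218 = (-13 + 0*(-15 + 6))*218 = (-13 + 0*(-9))*218 = (-13 + 0)*218 = -13*218 = -2834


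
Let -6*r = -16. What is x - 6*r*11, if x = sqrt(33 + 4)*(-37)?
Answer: -176 - 37*sqrt(37) ≈ -401.06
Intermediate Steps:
r = 8/3 (r = -1/6*(-16) = 8/3 ≈ 2.6667)
x = -37*sqrt(37) (x = sqrt(37)*(-37) = -37*sqrt(37) ≈ -225.06)
x - 6*r*11 = -37*sqrt(37) - 6*(8/3)*11 = -37*sqrt(37) - 16*11 = -37*sqrt(37) - 1*176 = -37*sqrt(37) - 176 = -176 - 37*sqrt(37)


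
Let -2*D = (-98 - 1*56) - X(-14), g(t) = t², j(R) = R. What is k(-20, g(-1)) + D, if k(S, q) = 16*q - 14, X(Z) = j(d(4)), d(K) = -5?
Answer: 153/2 ≈ 76.500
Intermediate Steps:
X(Z) = -5
k(S, q) = -14 + 16*q
D = 149/2 (D = -((-98 - 1*56) - 1*(-5))/2 = -((-98 - 56) + 5)/2 = -(-154 + 5)/2 = -½*(-149) = 149/2 ≈ 74.500)
k(-20, g(-1)) + D = (-14 + 16*(-1)²) + 149/2 = (-14 + 16*1) + 149/2 = (-14 + 16) + 149/2 = 2 + 149/2 = 153/2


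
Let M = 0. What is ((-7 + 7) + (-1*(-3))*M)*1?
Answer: 0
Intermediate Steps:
((-7 + 7) + (-1*(-3))*M)*1 = ((-7 + 7) - 1*(-3)*0)*1 = (0 + 3*0)*1 = (0 + 0)*1 = 0*1 = 0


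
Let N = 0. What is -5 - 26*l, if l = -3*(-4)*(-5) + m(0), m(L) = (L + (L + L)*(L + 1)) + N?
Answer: 1555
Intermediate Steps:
m(L) = L + 2*L*(1 + L) (m(L) = (L + (L + L)*(L + 1)) + 0 = (L + (2*L)*(1 + L)) + 0 = (L + 2*L*(1 + L)) + 0 = L + 2*L*(1 + L))
l = -60 (l = -3*(-4)*(-5) + 0*(3 + 2*0) = 12*(-5) + 0*(3 + 0) = -60 + 0*3 = -60 + 0 = -60)
-5 - 26*l = -5 - 26*(-60) = -5 + 1560 = 1555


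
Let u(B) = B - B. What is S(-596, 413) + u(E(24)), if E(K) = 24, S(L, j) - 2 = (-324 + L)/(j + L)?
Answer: 1286/183 ≈ 7.0273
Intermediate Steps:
S(L, j) = 2 + (-324 + L)/(L + j) (S(L, j) = 2 + (-324 + L)/(j + L) = 2 + (-324 + L)/(L + j))
u(B) = 0
S(-596, 413) + u(E(24)) = (-324 + 2*413 + 3*(-596))/(-596 + 413) + 0 = (-324 + 826 - 1788)/(-183) + 0 = -1/183*(-1286) + 0 = 1286/183 + 0 = 1286/183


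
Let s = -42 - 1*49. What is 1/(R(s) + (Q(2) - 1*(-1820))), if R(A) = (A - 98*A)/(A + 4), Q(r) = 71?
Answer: 87/155690 ≈ 0.00055880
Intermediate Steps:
s = -91 (s = -42 - 49 = -91)
R(A) = -97*A/(4 + A) (R(A) = (-97*A)/(4 + A) = -97*A/(4 + A))
1/(R(s) + (Q(2) - 1*(-1820))) = 1/(-97*(-91)/(4 - 91) + (71 - 1*(-1820))) = 1/(-97*(-91)/(-87) + (71 + 1820)) = 1/(-97*(-91)*(-1/87) + 1891) = 1/(-8827/87 + 1891) = 1/(155690/87) = 87/155690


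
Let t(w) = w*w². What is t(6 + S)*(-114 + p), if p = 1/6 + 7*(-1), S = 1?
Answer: -248675/6 ≈ -41446.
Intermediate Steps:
t(w) = w³
p = -41/6 (p = ⅙ - 7 = -41/6 ≈ -6.8333)
t(6 + S)*(-114 + p) = (6 + 1)³*(-114 - 41/6) = 7³*(-725/6) = 343*(-725/6) = -248675/6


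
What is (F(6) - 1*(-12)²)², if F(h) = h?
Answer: 19044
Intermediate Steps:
(F(6) - 1*(-12)²)² = (6 - 1*(-12)²)² = (6 - 1*144)² = (6 - 144)² = (-138)² = 19044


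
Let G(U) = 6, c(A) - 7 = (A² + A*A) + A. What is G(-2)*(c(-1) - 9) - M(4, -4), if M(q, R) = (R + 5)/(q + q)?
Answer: -49/8 ≈ -6.1250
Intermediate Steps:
c(A) = 7 + A + 2*A² (c(A) = 7 + ((A² + A*A) + A) = 7 + ((A² + A²) + A) = 7 + (2*A² + A) = 7 + (A + 2*A²) = 7 + A + 2*A²)
M(q, R) = (5 + R)/(2*q) (M(q, R) = (5 + R)/((2*q)) = (5 + R)*(1/(2*q)) = (5 + R)/(2*q))
G(-2)*(c(-1) - 9) - M(4, -4) = 6*((7 - 1 + 2*(-1)²) - 9) - (5 - 4)/(2*4) = 6*((7 - 1 + 2*1) - 9) - 1/(2*4) = 6*((7 - 1 + 2) - 9) - 1*⅛ = 6*(8 - 9) - ⅛ = 6*(-1) - ⅛ = -6 - ⅛ = -49/8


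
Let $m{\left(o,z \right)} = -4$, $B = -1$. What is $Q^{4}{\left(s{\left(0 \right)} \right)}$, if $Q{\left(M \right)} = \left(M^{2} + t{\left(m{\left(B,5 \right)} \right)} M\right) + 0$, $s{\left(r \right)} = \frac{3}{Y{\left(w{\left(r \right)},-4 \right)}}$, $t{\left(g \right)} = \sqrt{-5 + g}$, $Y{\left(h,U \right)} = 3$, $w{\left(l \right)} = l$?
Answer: $28 - 96 i \approx 28.0 - 96.0 i$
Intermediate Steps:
$s{\left(r \right)} = 1$ ($s{\left(r \right)} = \frac{3}{3} = 3 \cdot \frac{1}{3} = 1$)
$Q{\left(M \right)} = M^{2} + 3 i M$ ($Q{\left(M \right)} = \left(M^{2} + \sqrt{-5 - 4} M\right) + 0 = \left(M^{2} + \sqrt{-9} M\right) + 0 = \left(M^{2} + 3 i M\right) + 0 = M^{2} + 3 i M$)
$Q^{4}{\left(s{\left(0 \right)} \right)} = \left(1 \left(1 + 3 i\right)\right)^{4} = \left(1 + 3 i\right)^{4}$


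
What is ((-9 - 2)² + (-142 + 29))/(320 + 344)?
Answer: 1/83 ≈ 0.012048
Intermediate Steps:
((-9 - 2)² + (-142 + 29))/(320 + 344) = ((-11)² - 113)/664 = (121 - 113)*(1/664) = 8*(1/664) = 1/83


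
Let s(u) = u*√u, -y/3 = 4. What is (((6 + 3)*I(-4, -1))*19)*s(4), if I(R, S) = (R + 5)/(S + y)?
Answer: -1368/13 ≈ -105.23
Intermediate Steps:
y = -12 (y = -3*4 = -12)
I(R, S) = (5 + R)/(-12 + S) (I(R, S) = (R + 5)/(S - 12) = (5 + R)/(-12 + S))
s(u) = u^(3/2)
(((6 + 3)*I(-4, -1))*19)*s(4) = (((6 + 3)*((5 - 4)/(-12 - 1)))*19)*4^(3/2) = ((9*(1/(-13)))*19)*8 = ((9*(-1/13*1))*19)*8 = ((9*(-1/13))*19)*8 = -9/13*19*8 = -171/13*8 = -1368/13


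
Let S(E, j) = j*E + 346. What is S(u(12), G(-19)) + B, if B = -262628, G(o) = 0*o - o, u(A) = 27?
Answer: -261769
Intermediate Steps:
G(o) = -o (G(o) = 0 - o = -o)
S(E, j) = 346 + E*j (S(E, j) = E*j + 346 = 346 + E*j)
S(u(12), G(-19)) + B = (346 + 27*(-1*(-19))) - 262628 = (346 + 27*19) - 262628 = (346 + 513) - 262628 = 859 - 262628 = -261769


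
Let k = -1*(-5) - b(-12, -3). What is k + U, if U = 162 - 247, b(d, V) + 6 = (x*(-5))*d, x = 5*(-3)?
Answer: 826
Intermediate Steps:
x = -15
b(d, V) = -6 + 75*d (b(d, V) = -6 + (-15*(-5))*d = -6 + 75*d)
U = -85
k = 911 (k = -1*(-5) - (-6 + 75*(-12)) = 5 - (-6 - 900) = 5 - 1*(-906) = 5 + 906 = 911)
k + U = 911 - 85 = 826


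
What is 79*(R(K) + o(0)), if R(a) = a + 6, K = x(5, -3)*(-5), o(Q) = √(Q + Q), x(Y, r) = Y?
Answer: -1501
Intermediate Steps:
o(Q) = √2*√Q (o(Q) = √(2*Q) = √2*√Q)
K = -25 (K = 5*(-5) = -25)
R(a) = 6 + a
79*(R(K) + o(0)) = 79*((6 - 25) + √2*√0) = 79*(-19 + √2*0) = 79*(-19 + 0) = 79*(-19) = -1501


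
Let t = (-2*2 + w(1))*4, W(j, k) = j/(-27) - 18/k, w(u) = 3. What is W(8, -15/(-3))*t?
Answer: 2104/135 ≈ 15.585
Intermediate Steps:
W(j, k) = -18/k - j/27 (W(j, k) = j*(-1/27) - 18/k = -j/27 - 18/k = -18/k - j/27)
t = -4 (t = (-2*2 + 3)*4 = (-4 + 3)*4 = -1*4 = -4)
W(8, -15/(-3))*t = (-18/((-15/(-3))) - 1/27*8)*(-4) = (-18/((-15*(-⅓))) - 8/27)*(-4) = (-18/5 - 8/27)*(-4) = -526/135*(-4) = 2104/135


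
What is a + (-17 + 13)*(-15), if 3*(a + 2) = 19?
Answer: 193/3 ≈ 64.333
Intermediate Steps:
a = 13/3 (a = -2 + (⅓)*19 = -2 + 19/3 = 13/3 ≈ 4.3333)
a + (-17 + 13)*(-15) = 13/3 + (-17 + 13)*(-15) = 13/3 - 4*(-15) = 13/3 + 60 = 193/3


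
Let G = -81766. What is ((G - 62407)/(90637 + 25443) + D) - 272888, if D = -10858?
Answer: -32937379853/116080 ≈ -2.8375e+5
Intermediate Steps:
((G - 62407)/(90637 + 25443) + D) - 272888 = ((-81766 - 62407)/(90637 + 25443) - 10858) - 272888 = (-144173/116080 - 10858) - 272888 = -1260540813/116080 - 272888 = -32937379853/116080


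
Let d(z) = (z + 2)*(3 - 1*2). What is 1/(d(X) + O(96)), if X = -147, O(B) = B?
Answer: -1/49 ≈ -0.020408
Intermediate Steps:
d(z) = 2 + z (d(z) = (2 + z)*(3 - 2) = (2 + z)*1 = 2 + z)
1/(d(X) + O(96)) = 1/((2 - 147) + 96) = 1/(-145 + 96) = 1/(-49) = -1/49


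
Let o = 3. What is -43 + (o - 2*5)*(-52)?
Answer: 321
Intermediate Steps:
-43 + (o - 2*5)*(-52) = -43 + (3 - 2*5)*(-52) = -43 + (3 - 10)*(-52) = -43 - 7*(-52) = -43 + 364 = 321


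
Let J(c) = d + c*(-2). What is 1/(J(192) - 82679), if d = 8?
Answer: -1/83055 ≈ -1.2040e-5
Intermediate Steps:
J(c) = 8 - 2*c (J(c) = 8 + c*(-2) = 8 - 2*c)
1/(J(192) - 82679) = 1/((8 - 2*192) - 82679) = 1/((8 - 384) - 82679) = 1/(-376 - 82679) = 1/(-83055) = -1/83055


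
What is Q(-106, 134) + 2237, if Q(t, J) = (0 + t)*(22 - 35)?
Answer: 3615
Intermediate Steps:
Q(t, J) = -13*t (Q(t, J) = t*(-13) = -13*t)
Q(-106, 134) + 2237 = -13*(-106) + 2237 = 1378 + 2237 = 3615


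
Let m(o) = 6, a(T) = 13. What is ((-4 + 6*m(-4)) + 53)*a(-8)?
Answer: 1105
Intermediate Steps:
((-4 + 6*m(-4)) + 53)*a(-8) = ((-4 + 6*6) + 53)*13 = ((-4 + 36) + 53)*13 = (32 + 53)*13 = 85*13 = 1105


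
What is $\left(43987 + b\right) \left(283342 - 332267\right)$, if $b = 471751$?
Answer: $-25232481650$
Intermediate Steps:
$\left(43987 + b\right) \left(283342 - 332267\right) = \left(43987 + 471751\right) \left(283342 - 332267\right) = 515738 \left(-48925\right) = -25232481650$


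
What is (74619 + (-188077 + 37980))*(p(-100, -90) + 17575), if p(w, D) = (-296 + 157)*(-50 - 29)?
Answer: -2155349768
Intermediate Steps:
p(w, D) = 10981 (p(w, D) = -139*(-79) = 10981)
(74619 + (-188077 + 37980))*(p(-100, -90) + 17575) = (74619 + (-188077 + 37980))*(10981 + 17575) = (74619 - 150097)*28556 = -75478*28556 = -2155349768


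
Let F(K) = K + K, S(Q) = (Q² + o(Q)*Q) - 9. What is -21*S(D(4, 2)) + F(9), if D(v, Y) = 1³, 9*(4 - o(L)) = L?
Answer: 313/3 ≈ 104.33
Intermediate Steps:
o(L) = 4 - L/9
D(v, Y) = 1
S(Q) = -9 + Q² + Q*(4 - Q/9) (S(Q) = (Q² + (4 - Q/9)*Q) - 9 = (Q² + Q*(4 - Q/9)) - 9 = -9 + Q² + Q*(4 - Q/9))
F(K) = 2*K
-21*S(D(4, 2)) + F(9) = -21*(-9 + 4*1 + (8/9)*1²) + 2*9 = -21*(-9 + 4 + (8/9)*1) + 18 = -21*(-9 + 4 + 8/9) + 18 = -21*(-37/9) + 18 = 259/3 + 18 = 313/3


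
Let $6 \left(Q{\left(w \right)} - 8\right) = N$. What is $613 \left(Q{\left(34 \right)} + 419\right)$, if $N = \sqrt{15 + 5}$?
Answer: $261751 + \frac{613 \sqrt{5}}{3} \approx 2.6221 \cdot 10^{5}$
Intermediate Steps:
$N = 2 \sqrt{5}$ ($N = \sqrt{20} = 2 \sqrt{5} \approx 4.4721$)
$Q{\left(w \right)} = 8 + \frac{\sqrt{5}}{3}$ ($Q{\left(w \right)} = 8 + \frac{2 \sqrt{5}}{6} = 8 + \frac{\sqrt{5}}{3}$)
$613 \left(Q{\left(34 \right)} + 419\right) = 613 \left(\left(8 + \frac{\sqrt{5}}{3}\right) + 419\right) = 613 \left(427 + \frac{\sqrt{5}}{3}\right) = 261751 + \frac{613 \sqrt{5}}{3}$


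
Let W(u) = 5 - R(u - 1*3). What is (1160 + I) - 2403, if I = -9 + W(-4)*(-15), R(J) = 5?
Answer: -1252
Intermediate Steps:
W(u) = 0 (W(u) = 5 - 1*5 = 5 - 5 = 0)
I = -9 (I = -9 + 0*(-15) = -9 + 0 = -9)
(1160 + I) - 2403 = (1160 - 9) - 2403 = 1151 - 2403 = -1252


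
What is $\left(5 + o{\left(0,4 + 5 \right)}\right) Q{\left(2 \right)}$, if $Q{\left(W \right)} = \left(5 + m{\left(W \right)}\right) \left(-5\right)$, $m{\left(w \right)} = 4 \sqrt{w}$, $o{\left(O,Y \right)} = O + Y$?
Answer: $-350 - 280 \sqrt{2} \approx -745.98$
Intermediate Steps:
$Q{\left(W \right)} = -25 - 20 \sqrt{W}$ ($Q{\left(W \right)} = \left(5 + 4 \sqrt{W}\right) \left(-5\right) = -25 - 20 \sqrt{W}$)
$\left(5 + o{\left(0,4 + 5 \right)}\right) Q{\left(2 \right)} = \left(5 + \left(0 + \left(4 + 5\right)\right)\right) \left(-25 - 20 \sqrt{2}\right) = \left(5 + \left(0 + 9\right)\right) \left(-25 - 20 \sqrt{2}\right) = \left(5 + 9\right) \left(-25 - 20 \sqrt{2}\right) = 14 \left(-25 - 20 \sqrt{2}\right) = -350 - 280 \sqrt{2}$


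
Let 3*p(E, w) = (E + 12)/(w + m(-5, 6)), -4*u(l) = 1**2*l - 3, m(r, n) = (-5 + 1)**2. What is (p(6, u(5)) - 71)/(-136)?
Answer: 2189/4216 ≈ 0.51921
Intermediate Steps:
m(r, n) = 16 (m(r, n) = (-4)**2 = 16)
u(l) = 3/4 - l/4 (u(l) = -(1**2*l - 3)/4 = -(1*l - 3)/4 = -(l - 3)/4 = -(-3 + l)/4 = 3/4 - l/4)
p(E, w) = (12 + E)/(3*(16 + w)) (p(E, w) = ((E + 12)/(w + 16))/3 = ((12 + E)/(16 + w))/3 = (12 + E)/(3*(16 + w)))
(p(6, u(5)) - 71)/(-136) = ((12 + 6)/(3*(16 + (3/4 - 1/4*5))) - 71)/(-136) = ((1/3)*18/(16 + (3/4 - 5/4)) - 71)*(-1/136) = ((1/3)*18/(16 - 1/2) - 71)*(-1/136) = ((1/3)*18/(31/2) - 71)*(-1/136) = ((1/3)*(2/31)*18 - 71)*(-1/136) = (12/31 - 71)*(-1/136) = -2189/31*(-1/136) = 2189/4216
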